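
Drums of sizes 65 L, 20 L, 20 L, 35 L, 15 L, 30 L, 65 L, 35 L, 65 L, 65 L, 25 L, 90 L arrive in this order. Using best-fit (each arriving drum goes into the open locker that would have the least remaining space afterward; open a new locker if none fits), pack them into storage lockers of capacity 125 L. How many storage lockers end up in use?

  65 → locker 1 (new)  [load 65/125]
  20 → locker 1  [load 85/125]
  20 → locker 1  [load 105/125]
  35 → locker 2 (new)  [load 35/125]
  15 → locker 1  [load 120/125]
  30 → locker 2  [load 65/125]
  65 → locker 3 (new)  [load 65/125]
  35 → locker 2  [load 100/125]
  65 → locker 4 (new)  [load 65/125]
  65 → locker 5 (new)  [load 65/125]
  25 → locker 2  [load 125/125]
  90 → locker 6 (new)  [load 90/125]
6 storage lockers opened.

6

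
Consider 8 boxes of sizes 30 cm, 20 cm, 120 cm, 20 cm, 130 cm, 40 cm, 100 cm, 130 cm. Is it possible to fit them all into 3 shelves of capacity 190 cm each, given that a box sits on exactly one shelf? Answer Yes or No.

No

Total = 590 cm; ⌈590/190⌉ = 4.
At least 4 shelves are required, but only 3 are allowed.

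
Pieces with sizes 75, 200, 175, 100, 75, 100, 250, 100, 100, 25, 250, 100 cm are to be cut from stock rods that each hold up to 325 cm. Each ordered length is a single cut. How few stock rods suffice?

5

Total = 250 + 250 + 200 + 175 + 100 + 100 + 100 + 100 + 100 + 75 + 75 + 25 = 1550 cm.
Lower bound: ⌈1550/325⌉ = 5 stock rods.
A packing using 5 stock rods:
  stock rod 1: 250 + 75 = 325
  stock rod 2: 250 + 75 = 325
  stock rod 3: 200 + 100 + 25 = 325
  stock rod 4: 175 + 100 = 275
  stock rod 5: 100 + 100 + 100 = 300
This matches the lower bound, so 5 is optimal.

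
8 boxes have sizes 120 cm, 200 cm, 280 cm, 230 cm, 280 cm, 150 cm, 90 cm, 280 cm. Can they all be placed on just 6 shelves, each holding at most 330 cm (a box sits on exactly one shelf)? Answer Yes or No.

Yes

A valid assignment using 6 shelves:
  shelf 1: 280 = 280
  shelf 2: 280 = 280
  shelf 3: 280 = 280
  shelf 4: 230 + 90 = 320
  shelf 5: 200 + 120 = 320
  shelf 6: 150 = 150
Every load is within 330 cm, so 6 shelves suffice.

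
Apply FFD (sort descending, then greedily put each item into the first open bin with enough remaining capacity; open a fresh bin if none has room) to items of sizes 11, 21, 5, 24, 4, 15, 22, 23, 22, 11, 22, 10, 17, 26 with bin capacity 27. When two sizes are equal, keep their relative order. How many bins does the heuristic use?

Sorted descending: 26, 24, 23, 22, 22, 22, 21, 17, 15, 11, 11, 10, 5, 4.
  26 → bin 1 (new)  [load 26/27]
  24 → bin 2 (new)  [load 24/27]
  23 → bin 3 (new)  [load 23/27]
  22 → bin 4 (new)  [load 22/27]
  22 → bin 5 (new)  [load 22/27]
  22 → bin 6 (new)  [load 22/27]
  21 → bin 7 (new)  [load 21/27]
  17 → bin 8 (new)  [load 17/27]
  15 → bin 9 (new)  [load 15/27]
  11 → bin 9  [load 26/27]
  11 → bin 10 (new)  [load 11/27]
  10 → bin 8  [load 27/27]
  5 → bin 4  [load 27/27]
  4 → bin 3  [load 27/27]
10 bins opened.

10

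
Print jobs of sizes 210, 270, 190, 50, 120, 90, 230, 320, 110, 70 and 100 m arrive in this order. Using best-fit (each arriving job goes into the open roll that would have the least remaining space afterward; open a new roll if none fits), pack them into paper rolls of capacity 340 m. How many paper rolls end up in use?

6

  210 → roll 1 (new)  [load 210/340]
  270 → roll 2 (new)  [load 270/340]
  190 → roll 3 (new)  [load 190/340]
  50 → roll 2  [load 320/340]
  120 → roll 1  [load 330/340]
  90 → roll 3  [load 280/340]
  230 → roll 4 (new)  [load 230/340]
  320 → roll 5 (new)  [load 320/340]
  110 → roll 4  [load 340/340]
  70 → roll 6 (new)  [load 70/340]
  100 → roll 6  [load 170/340]
6 paper rolls opened.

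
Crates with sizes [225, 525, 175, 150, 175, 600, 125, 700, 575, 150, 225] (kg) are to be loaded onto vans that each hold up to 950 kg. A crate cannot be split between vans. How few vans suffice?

4

Total = 700 + 600 + 575 + 525 + 225 + 225 + 175 + 175 + 150 + 150 + 125 = 3625 kg.
Lower bound: ⌈3625/950⌉ = 4 vans.
A packing using 4 vans:
  van 1: 700 + 225 = 925
  van 2: 600 + 225 + 125 = 950
  van 3: 575 + 175 + 175 = 925
  van 4: 525 + 150 + 150 = 825
This matches the lower bound, so 4 is optimal.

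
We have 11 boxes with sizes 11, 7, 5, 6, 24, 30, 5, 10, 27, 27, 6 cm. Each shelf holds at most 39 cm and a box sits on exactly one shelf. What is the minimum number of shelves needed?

5

Total = 30 + 27 + 27 + 24 + 11 + 10 + 7 + 6 + 6 + 5 + 5 = 158 cm.
Lower bound: ⌈158/39⌉ = 5 shelves.
A packing using 5 shelves:
  shelf 1: 30 + 7 = 37
  shelf 2: 27 + 11 = 38
  shelf 3: 27 + 10 = 37
  shelf 4: 24 + 6 + 6 = 36
  shelf 5: 5 + 5 = 10
This matches the lower bound, so 5 is optimal.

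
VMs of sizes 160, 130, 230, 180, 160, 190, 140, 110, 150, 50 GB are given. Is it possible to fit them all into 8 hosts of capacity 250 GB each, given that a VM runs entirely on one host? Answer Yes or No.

A valid assignment using 8 hosts:
  host 1: 230 = 230
  host 2: 190 + 50 = 240
  host 3: 180 = 180
  host 4: 160 = 160
  host 5: 160 = 160
  host 6: 150 = 150
  host 7: 140 + 110 = 250
  host 8: 130 = 130
Every load is within 250 GB, so 8 hosts suffice.

Yes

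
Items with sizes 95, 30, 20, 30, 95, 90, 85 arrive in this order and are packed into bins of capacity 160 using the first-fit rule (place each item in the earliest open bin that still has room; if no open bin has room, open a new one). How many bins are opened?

4

  95 → bin 1 (new)  [load 95/160]
  30 → bin 1  [load 125/160]
  20 → bin 1  [load 145/160]
  30 → bin 2 (new)  [load 30/160]
  95 → bin 2  [load 125/160]
  90 → bin 3 (new)  [load 90/160]
  85 → bin 4 (new)  [load 85/160]
4 bins opened.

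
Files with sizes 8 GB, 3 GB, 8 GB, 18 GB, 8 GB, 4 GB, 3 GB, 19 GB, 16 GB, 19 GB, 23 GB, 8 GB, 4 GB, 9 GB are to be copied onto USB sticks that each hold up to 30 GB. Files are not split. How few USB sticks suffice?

6

Total = 23 + 19 + 19 + 18 + 16 + 9 + 8 + 8 + 8 + 8 + 4 + 4 + 3 + 3 = 150 GB.
Lower bound: ⌈150/30⌉ = 5 USB sticks.
A packing using 6 USB sticks:
  USB stick 1: 23 + 4 + 3 = 30
  USB stick 2: 19 + 9 = 28
  USB stick 3: 19 + 8 + 3 = 30
  USB stick 4: 18 + 8 + 4 = 30
  USB stick 5: 16 + 8 = 24
  USB stick 6: 8 = 8
No arrangement into 5 USB sticks stays within capacity, so 6 is optimal.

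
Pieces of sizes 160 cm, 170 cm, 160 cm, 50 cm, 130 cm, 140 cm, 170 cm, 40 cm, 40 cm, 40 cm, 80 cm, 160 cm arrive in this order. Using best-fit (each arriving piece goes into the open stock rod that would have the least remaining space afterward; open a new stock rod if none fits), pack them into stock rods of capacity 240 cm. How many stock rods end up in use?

7

  160 → stock rod 1 (new)  [load 160/240]
  170 → stock rod 2 (new)  [load 170/240]
  160 → stock rod 3 (new)  [load 160/240]
  50 → stock rod 2  [load 220/240]
  130 → stock rod 4 (new)  [load 130/240]
  140 → stock rod 5 (new)  [load 140/240]
  170 → stock rod 6 (new)  [load 170/240]
  40 → stock rod 6  [load 210/240]
  40 → stock rod 1  [load 200/240]
  40 → stock rod 1  [load 240/240]
  80 → stock rod 3  [load 240/240]
  160 → stock rod 7 (new)  [load 160/240]
7 stock rods opened.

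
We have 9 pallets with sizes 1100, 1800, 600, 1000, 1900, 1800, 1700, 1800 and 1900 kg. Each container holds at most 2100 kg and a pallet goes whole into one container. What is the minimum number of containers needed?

8

Total = 1900 + 1900 + 1800 + 1800 + 1800 + 1700 + 1100 + 1000 + 600 = 13600 kg.
Lower bound: ⌈13600/2100⌉ = 7 containers.
A packing using 8 containers:
  container 1: 1900 = 1900
  container 2: 1900 = 1900
  container 3: 1800 = 1800
  container 4: 1800 = 1800
  container 5: 1800 = 1800
  container 6: 1700 = 1700
  container 7: 1100 + 1000 = 2100
  container 8: 600 = 600
No arrangement into 7 containers stays within capacity, so 8 is optimal.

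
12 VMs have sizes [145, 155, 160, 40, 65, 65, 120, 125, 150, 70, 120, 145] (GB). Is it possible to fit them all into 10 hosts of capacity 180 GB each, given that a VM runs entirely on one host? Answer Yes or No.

A valid assignment using 10 hosts:
  host 1: 160 = 160
  host 2: 155 = 155
  host 3: 150 = 150
  host 4: 145 = 145
  host 5: 145 = 145
  host 6: 125 + 40 = 165
  host 7: 120 = 120
  host 8: 120 = 120
  host 9: 70 + 65 = 135
  host 10: 65 = 65
Every load is within 180 GB, so 10 hosts suffice.

Yes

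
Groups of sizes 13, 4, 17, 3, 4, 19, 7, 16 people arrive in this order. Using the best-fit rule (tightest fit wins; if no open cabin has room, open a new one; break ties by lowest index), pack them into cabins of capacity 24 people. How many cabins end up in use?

4

  13 → cabin 1 (new)  [load 13/24]
  4 → cabin 1  [load 17/24]
  17 → cabin 2 (new)  [load 17/24]
  3 → cabin 1  [load 20/24]
  4 → cabin 1  [load 24/24]
  19 → cabin 3 (new)  [load 19/24]
  7 → cabin 2  [load 24/24]
  16 → cabin 4 (new)  [load 16/24]
4 cabins opened.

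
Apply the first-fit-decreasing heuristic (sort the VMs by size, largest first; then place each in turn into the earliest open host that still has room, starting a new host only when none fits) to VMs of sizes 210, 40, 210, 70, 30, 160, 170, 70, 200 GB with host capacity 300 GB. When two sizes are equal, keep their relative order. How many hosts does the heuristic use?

5

Sorted descending: 210, 210, 200, 170, 160, 70, 70, 40, 30.
  210 → host 1 (new)  [load 210/300]
  210 → host 2 (new)  [load 210/300]
  200 → host 3 (new)  [load 200/300]
  170 → host 4 (new)  [load 170/300]
  160 → host 5 (new)  [load 160/300]
  70 → host 1  [load 280/300]
  70 → host 2  [load 280/300]
  40 → host 3  [load 240/300]
  30 → host 3  [load 270/300]
5 hosts opened.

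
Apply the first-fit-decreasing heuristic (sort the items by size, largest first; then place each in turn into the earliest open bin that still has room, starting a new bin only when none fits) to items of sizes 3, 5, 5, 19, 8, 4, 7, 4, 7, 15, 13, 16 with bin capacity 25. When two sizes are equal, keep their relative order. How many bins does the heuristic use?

5

Sorted descending: 19, 16, 15, 13, 8, 7, 7, 5, 5, 4, 4, 3.
  19 → bin 1 (new)  [load 19/25]
  16 → bin 2 (new)  [load 16/25]
  15 → bin 3 (new)  [load 15/25]
  13 → bin 4 (new)  [load 13/25]
  8 → bin 2  [load 24/25]
  7 → bin 3  [load 22/25]
  7 → bin 4  [load 20/25]
  5 → bin 1  [load 24/25]
  5 → bin 4  [load 25/25]
  4 → bin 5 (new)  [load 4/25]
  4 → bin 5  [load 8/25]
  3 → bin 3  [load 25/25]
5 bins opened.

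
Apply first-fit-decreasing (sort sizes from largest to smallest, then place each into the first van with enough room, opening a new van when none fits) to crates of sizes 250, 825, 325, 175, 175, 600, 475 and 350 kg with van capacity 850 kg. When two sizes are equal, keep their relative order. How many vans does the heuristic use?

4

Sorted descending: 825, 600, 475, 350, 325, 250, 175, 175.
  825 → van 1 (new)  [load 825/850]
  600 → van 2 (new)  [load 600/850]
  475 → van 3 (new)  [load 475/850]
  350 → van 3  [load 825/850]
  325 → van 4 (new)  [load 325/850]
  250 → van 2  [load 850/850]
  175 → van 4  [load 500/850]
  175 → van 4  [load 675/850]
4 vans opened.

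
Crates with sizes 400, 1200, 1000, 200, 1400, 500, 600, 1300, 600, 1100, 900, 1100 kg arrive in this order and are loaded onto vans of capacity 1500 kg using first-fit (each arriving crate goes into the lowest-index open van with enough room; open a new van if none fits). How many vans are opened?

  400 → van 1 (new)  [load 400/1500]
  1200 → van 2 (new)  [load 1200/1500]
  1000 → van 1  [load 1400/1500]
  200 → van 2  [load 1400/1500]
  1400 → van 3 (new)  [load 1400/1500]
  500 → van 4 (new)  [load 500/1500]
  600 → van 4  [load 1100/1500]
  1300 → van 5 (new)  [load 1300/1500]
  600 → van 6 (new)  [load 600/1500]
  1100 → van 7 (new)  [load 1100/1500]
  900 → van 6  [load 1500/1500]
  1100 → van 8 (new)  [load 1100/1500]
8 vans opened.

8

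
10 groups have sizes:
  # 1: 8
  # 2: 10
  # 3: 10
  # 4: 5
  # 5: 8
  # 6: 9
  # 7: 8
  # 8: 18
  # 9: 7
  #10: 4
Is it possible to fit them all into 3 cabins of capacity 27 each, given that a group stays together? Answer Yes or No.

Total = 87; ⌈87/27⌉ = 4.
At least 4 cabins are required, but only 3 are allowed.

No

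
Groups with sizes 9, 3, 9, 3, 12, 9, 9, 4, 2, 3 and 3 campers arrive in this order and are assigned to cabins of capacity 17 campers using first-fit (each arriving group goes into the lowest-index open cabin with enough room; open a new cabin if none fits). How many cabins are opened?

5

  9 → cabin 1 (new)  [load 9/17]
  3 → cabin 1  [load 12/17]
  9 → cabin 2 (new)  [load 9/17]
  3 → cabin 1  [load 15/17]
  12 → cabin 3 (new)  [load 12/17]
  9 → cabin 4 (new)  [load 9/17]
  9 → cabin 5 (new)  [load 9/17]
  4 → cabin 2  [load 13/17]
  2 → cabin 1  [load 17/17]
  3 → cabin 2  [load 16/17]
  3 → cabin 3  [load 15/17]
5 cabins opened.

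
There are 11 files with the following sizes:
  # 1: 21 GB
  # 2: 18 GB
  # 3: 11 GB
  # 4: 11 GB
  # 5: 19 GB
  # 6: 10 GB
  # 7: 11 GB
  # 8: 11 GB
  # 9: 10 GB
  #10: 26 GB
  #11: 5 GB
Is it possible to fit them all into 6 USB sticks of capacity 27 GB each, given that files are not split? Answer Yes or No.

Total = 153 GB; ⌈153/27⌉ = 6.
The bound of 6 does not rule out 6, but exhaustive search shows no assignment into 6 USB sticks of capacity 27 GB exists — the minimum is 7.

No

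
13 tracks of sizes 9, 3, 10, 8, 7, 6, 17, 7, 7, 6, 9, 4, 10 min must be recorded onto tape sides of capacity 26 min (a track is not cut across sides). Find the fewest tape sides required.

Total = 17 + 10 + 10 + 9 + 9 + 8 + 7 + 7 + 7 + 6 + 6 + 4 + 3 = 103 min.
Lower bound: ⌈103/26⌉ = 4 tape sides.
A packing using 4 tape sides:
  side 1: 17 + 9 = 26
  side 2: 10 + 10 + 6 = 26
  side 3: 9 + 8 + 6 + 3 = 26
  side 4: 7 + 7 + 7 + 4 = 25
This matches the lower bound, so 4 is optimal.

4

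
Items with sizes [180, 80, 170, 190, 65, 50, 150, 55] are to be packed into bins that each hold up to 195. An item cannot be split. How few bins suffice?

Total = 190 + 180 + 170 + 150 + 80 + 65 + 55 + 50 = 940.
Lower bound: ⌈940/195⌉ = 5 bins.
A packing using 6 bins:
  bin 1: 190 = 190
  bin 2: 180 = 180
  bin 3: 170 = 170
  bin 4: 150 = 150
  bin 5: 80 + 65 + 50 = 195
  bin 6: 55 = 55
No arrangement into 5 bins stays within capacity, so 6 is optimal.

6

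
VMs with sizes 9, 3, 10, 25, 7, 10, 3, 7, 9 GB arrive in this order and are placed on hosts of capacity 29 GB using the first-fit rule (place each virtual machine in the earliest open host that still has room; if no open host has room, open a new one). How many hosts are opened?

3

  9 → host 1 (new)  [load 9/29]
  3 → host 1  [load 12/29]
  10 → host 1  [load 22/29]
  25 → host 2 (new)  [load 25/29]
  7 → host 1  [load 29/29]
  10 → host 3 (new)  [load 10/29]
  3 → host 2  [load 28/29]
  7 → host 3  [load 17/29]
  9 → host 3  [load 26/29]
3 hosts opened.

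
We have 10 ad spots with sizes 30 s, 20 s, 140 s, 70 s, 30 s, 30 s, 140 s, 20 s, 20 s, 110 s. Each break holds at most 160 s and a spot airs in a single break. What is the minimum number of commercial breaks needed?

4

Total = 140 + 140 + 110 + 70 + 30 + 30 + 30 + 20 + 20 + 20 = 610 s.
Lower bound: ⌈610/160⌉ = 4 commercial breaks.
A packing using 4 commercial breaks:
  break 1: 140 + 20 = 160
  break 2: 140 + 20 = 160
  break 3: 110 + 30 + 20 = 160
  break 4: 70 + 30 + 30 = 130
This matches the lower bound, so 4 is optimal.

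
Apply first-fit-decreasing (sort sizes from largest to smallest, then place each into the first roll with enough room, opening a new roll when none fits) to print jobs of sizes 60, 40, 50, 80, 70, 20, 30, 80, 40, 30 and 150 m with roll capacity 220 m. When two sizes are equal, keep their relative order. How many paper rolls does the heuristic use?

Sorted descending: 150, 80, 80, 70, 60, 50, 40, 40, 30, 30, 20.
  150 → roll 1 (new)  [load 150/220]
  80 → roll 2 (new)  [load 80/220]
  80 → roll 2  [load 160/220]
  70 → roll 1  [load 220/220]
  60 → roll 2  [load 220/220]
  50 → roll 3 (new)  [load 50/220]
  40 → roll 3  [load 90/220]
  40 → roll 3  [load 130/220]
  30 → roll 3  [load 160/220]
  30 → roll 3  [load 190/220]
  20 → roll 3  [load 210/220]
3 paper rolls opened.

3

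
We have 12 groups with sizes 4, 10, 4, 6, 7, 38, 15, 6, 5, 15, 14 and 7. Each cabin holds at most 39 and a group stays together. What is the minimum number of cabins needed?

4

Total = 38 + 15 + 15 + 14 + 10 + 7 + 7 + 6 + 6 + 5 + 4 + 4 = 131.
Lower bound: ⌈131/39⌉ = 4 cabins.
A packing using 4 cabins:
  cabin 1: 38 = 38
  cabin 2: 15 + 15 + 7 = 37
  cabin 3: 14 + 10 + 7 + 6 = 37
  cabin 4: 6 + 5 + 4 + 4 = 19
This matches the lower bound, so 4 is optimal.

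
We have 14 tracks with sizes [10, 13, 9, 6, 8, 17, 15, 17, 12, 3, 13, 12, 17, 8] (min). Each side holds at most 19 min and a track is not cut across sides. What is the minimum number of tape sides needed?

10

Total = 17 + 17 + 17 + 15 + 13 + 13 + 12 + 12 + 10 + 9 + 8 + 8 + 6 + 3 = 160 min.
Lower bound: ⌈160/19⌉ = 9 tape sides.
A packing using 10 tape sides:
  side 1: 17 = 17
  side 2: 17 = 17
  side 3: 17 = 17
  side 4: 15 + 3 = 18
  side 5: 13 + 6 = 19
  side 6: 13 = 13
  side 7: 12 = 12
  side 8: 12 = 12
  side 9: 10 + 9 = 19
  side 10: 8 + 8 = 16
No arrangement into 9 tape sides stays within capacity, so 10 is optimal.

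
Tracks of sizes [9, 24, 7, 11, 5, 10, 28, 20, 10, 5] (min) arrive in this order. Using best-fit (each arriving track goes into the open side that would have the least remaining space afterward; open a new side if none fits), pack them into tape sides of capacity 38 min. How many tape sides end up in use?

  9 → side 1 (new)  [load 9/38]
  24 → side 1  [load 33/38]
  7 → side 2 (new)  [load 7/38]
  11 → side 2  [load 18/38]
  5 → side 1  [load 38/38]
  10 → side 2  [load 28/38]
  28 → side 3 (new)  [load 28/38]
  20 → side 4 (new)  [load 20/38]
  10 → side 2  [load 38/38]
  5 → side 3  [load 33/38]
4 tape sides opened.

4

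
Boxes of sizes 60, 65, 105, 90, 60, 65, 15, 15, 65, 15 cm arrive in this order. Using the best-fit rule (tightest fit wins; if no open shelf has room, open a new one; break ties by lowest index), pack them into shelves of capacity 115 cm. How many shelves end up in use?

  60 → shelf 1 (new)  [load 60/115]
  65 → shelf 2 (new)  [load 65/115]
  105 → shelf 3 (new)  [load 105/115]
  90 → shelf 4 (new)  [load 90/115]
  60 → shelf 5 (new)  [load 60/115]
  65 → shelf 6 (new)  [load 65/115]
  15 → shelf 4  [load 105/115]
  15 → shelf 2  [load 80/115]
  65 → shelf 7 (new)  [load 65/115]
  15 → shelf 2  [load 95/115]
7 shelves opened.

7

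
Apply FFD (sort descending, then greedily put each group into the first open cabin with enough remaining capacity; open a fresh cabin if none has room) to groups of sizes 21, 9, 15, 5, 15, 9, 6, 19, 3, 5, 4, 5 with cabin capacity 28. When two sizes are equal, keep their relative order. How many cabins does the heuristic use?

Sorted descending: 21, 19, 15, 15, 9, 9, 6, 5, 5, 5, 4, 3.
  21 → cabin 1 (new)  [load 21/28]
  19 → cabin 2 (new)  [load 19/28]
  15 → cabin 3 (new)  [load 15/28]
  15 → cabin 4 (new)  [load 15/28]
  9 → cabin 2  [load 28/28]
  9 → cabin 3  [load 24/28]
  6 → cabin 1  [load 27/28]
  5 → cabin 4  [load 20/28]
  5 → cabin 4  [load 25/28]
  5 → cabin 5 (new)  [load 5/28]
  4 → cabin 3  [load 28/28]
  3 → cabin 4  [load 28/28]
5 cabins opened.

5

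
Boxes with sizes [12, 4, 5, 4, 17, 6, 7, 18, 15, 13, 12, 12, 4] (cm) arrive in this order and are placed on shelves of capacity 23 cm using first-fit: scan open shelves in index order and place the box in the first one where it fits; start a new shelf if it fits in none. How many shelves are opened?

  12 → shelf 1 (new)  [load 12/23]
  4 → shelf 1  [load 16/23]
  5 → shelf 1  [load 21/23]
  4 → shelf 2 (new)  [load 4/23]
  17 → shelf 2  [load 21/23]
  6 → shelf 3 (new)  [load 6/23]
  7 → shelf 3  [load 13/23]
  18 → shelf 4 (new)  [load 18/23]
  15 → shelf 5 (new)  [load 15/23]
  13 → shelf 6 (new)  [load 13/23]
  12 → shelf 7 (new)  [load 12/23]
  12 → shelf 8 (new)  [load 12/23]
  4 → shelf 3  [load 17/23]
8 shelves opened.

8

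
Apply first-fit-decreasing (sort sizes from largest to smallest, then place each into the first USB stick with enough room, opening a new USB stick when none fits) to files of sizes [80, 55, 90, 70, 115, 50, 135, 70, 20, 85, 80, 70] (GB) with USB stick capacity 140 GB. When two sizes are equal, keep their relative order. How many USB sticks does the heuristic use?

8

Sorted descending: 135, 115, 90, 85, 80, 80, 70, 70, 70, 55, 50, 20.
  135 → USB stick 1 (new)  [load 135/140]
  115 → USB stick 2 (new)  [load 115/140]
  90 → USB stick 3 (new)  [load 90/140]
  85 → USB stick 4 (new)  [load 85/140]
  80 → USB stick 5 (new)  [load 80/140]
  80 → USB stick 6 (new)  [load 80/140]
  70 → USB stick 7 (new)  [load 70/140]
  70 → USB stick 7  [load 140/140]
  70 → USB stick 8 (new)  [load 70/140]
  55 → USB stick 4  [load 140/140]
  50 → USB stick 3  [load 140/140]
  20 → USB stick 2  [load 135/140]
8 USB sticks opened.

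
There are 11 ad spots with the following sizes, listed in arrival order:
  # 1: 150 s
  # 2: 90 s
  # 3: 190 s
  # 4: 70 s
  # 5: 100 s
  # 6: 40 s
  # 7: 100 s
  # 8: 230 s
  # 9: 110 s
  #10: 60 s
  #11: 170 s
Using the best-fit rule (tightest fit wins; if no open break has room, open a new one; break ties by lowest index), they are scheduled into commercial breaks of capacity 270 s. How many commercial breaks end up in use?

  150 → break 1 (new)  [load 150/270]
  90 → break 1  [load 240/270]
  190 → break 2 (new)  [load 190/270]
  70 → break 2  [load 260/270]
  100 → break 3 (new)  [load 100/270]
  40 → break 3  [load 140/270]
  100 → break 3  [load 240/270]
  230 → break 4 (new)  [load 230/270]
  110 → break 5 (new)  [load 110/270]
  60 → break 5  [load 170/270]
  170 → break 6 (new)  [load 170/270]
6 commercial breaks opened.

6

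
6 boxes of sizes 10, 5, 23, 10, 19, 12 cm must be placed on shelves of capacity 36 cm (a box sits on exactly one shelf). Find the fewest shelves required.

Total = 23 + 19 + 12 + 10 + 10 + 5 = 79 cm.
Lower bound: ⌈79/36⌉ = 3 shelves.
A packing using 3 shelves:
  shelf 1: 23 + 12 = 35
  shelf 2: 19 + 10 + 5 = 34
  shelf 3: 10 = 10
This matches the lower bound, so 3 is optimal.

3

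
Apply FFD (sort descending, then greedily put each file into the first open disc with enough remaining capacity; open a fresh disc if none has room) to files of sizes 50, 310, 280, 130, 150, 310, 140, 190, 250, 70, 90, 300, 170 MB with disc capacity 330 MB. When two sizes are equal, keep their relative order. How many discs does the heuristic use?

Sorted descending: 310, 310, 300, 280, 250, 190, 170, 150, 140, 130, 90, 70, 50.
  310 → disc 1 (new)  [load 310/330]
  310 → disc 2 (new)  [load 310/330]
  300 → disc 3 (new)  [load 300/330]
  280 → disc 4 (new)  [load 280/330]
  250 → disc 5 (new)  [load 250/330]
  190 → disc 6 (new)  [load 190/330]
  170 → disc 7 (new)  [load 170/330]
  150 → disc 7  [load 320/330]
  140 → disc 6  [load 330/330]
  130 → disc 8 (new)  [load 130/330]
  90 → disc 8  [load 220/330]
  70 → disc 5  [load 320/330]
  50 → disc 4  [load 330/330]
8 discs opened.

8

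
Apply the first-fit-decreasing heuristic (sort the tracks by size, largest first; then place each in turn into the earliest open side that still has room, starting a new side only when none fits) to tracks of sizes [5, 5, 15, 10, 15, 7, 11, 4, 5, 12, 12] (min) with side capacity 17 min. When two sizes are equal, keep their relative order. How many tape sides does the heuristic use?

Sorted descending: 15, 15, 12, 12, 11, 10, 7, 5, 5, 5, 4.
  15 → side 1 (new)  [load 15/17]
  15 → side 2 (new)  [load 15/17]
  12 → side 3 (new)  [load 12/17]
  12 → side 4 (new)  [load 12/17]
  11 → side 5 (new)  [load 11/17]
  10 → side 6 (new)  [load 10/17]
  7 → side 6  [load 17/17]
  5 → side 3  [load 17/17]
  5 → side 4  [load 17/17]
  5 → side 5  [load 16/17]
  4 → side 7 (new)  [load 4/17]
7 tape sides opened.

7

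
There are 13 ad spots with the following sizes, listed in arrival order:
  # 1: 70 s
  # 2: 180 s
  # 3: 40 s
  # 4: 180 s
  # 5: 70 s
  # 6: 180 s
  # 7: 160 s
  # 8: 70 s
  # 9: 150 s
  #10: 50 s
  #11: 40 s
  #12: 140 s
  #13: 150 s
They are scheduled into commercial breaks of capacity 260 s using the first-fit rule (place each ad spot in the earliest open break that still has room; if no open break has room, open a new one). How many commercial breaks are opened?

  70 → break 1 (new)  [load 70/260]
  180 → break 1  [load 250/260]
  40 → break 2 (new)  [load 40/260]
  180 → break 2  [load 220/260]
  70 → break 3 (new)  [load 70/260]
  180 → break 3  [load 250/260]
  160 → break 4 (new)  [load 160/260]
  70 → break 4  [load 230/260]
  150 → break 5 (new)  [load 150/260]
  50 → break 5  [load 200/260]
  40 → break 2  [load 260/260]
  140 → break 6 (new)  [load 140/260]
  150 → break 7 (new)  [load 150/260]
7 commercial breaks opened.

7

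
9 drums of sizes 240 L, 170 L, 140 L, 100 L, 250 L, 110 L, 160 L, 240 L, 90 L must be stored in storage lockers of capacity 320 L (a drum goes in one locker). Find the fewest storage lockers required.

Total = 250 + 240 + 240 + 170 + 160 + 140 + 110 + 100 + 90 = 1500 L.
Lower bound: ⌈1500/320⌉ = 5 storage lockers.
A packing using 6 storage lockers:
  locker 1: 250 = 250
  locker 2: 240 = 240
  locker 3: 240 = 240
  locker 4: 170 + 140 = 310
  locker 5: 160 + 110 = 270
  locker 6: 100 + 90 = 190
No arrangement into 5 storage lockers stays within capacity, so 6 is optimal.

6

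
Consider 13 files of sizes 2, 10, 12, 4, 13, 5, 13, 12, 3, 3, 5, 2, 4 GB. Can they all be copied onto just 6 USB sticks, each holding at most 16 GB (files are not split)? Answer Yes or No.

Yes

A valid assignment using 6 USB sticks:
  USB stick 1: 13 + 3 = 16
  USB stick 2: 13 + 3 = 16
  USB stick 3: 12 + 4 = 16
  USB stick 4: 12 + 4 = 16
  USB stick 5: 10 + 5 = 15
  USB stick 6: 5 + 2 + 2 = 9
Every load is within 16 GB, so 6 USB sticks suffice.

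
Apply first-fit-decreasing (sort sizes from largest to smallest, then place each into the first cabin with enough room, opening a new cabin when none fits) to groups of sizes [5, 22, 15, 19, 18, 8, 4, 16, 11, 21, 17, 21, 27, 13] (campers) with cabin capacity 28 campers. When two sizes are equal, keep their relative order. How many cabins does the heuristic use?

Sorted descending: 27, 22, 21, 21, 19, 18, 17, 16, 15, 13, 11, 8, 5, 4.
  27 → cabin 1 (new)  [load 27/28]
  22 → cabin 2 (new)  [load 22/28]
  21 → cabin 3 (new)  [load 21/28]
  21 → cabin 4 (new)  [load 21/28]
  19 → cabin 5 (new)  [load 19/28]
  18 → cabin 6 (new)  [load 18/28]
  17 → cabin 7 (new)  [load 17/28]
  16 → cabin 8 (new)  [load 16/28]
  15 → cabin 9 (new)  [load 15/28]
  13 → cabin 9  [load 28/28]
  11 → cabin 7  [load 28/28]
  8 → cabin 5  [load 27/28]
  5 → cabin 2  [load 27/28]
  4 → cabin 3  [load 25/28]
9 cabins opened.

9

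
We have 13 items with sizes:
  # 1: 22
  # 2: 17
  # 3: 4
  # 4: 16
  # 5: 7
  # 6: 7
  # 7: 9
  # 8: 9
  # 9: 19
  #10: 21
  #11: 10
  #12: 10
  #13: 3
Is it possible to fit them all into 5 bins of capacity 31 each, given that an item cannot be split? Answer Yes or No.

A valid assignment using 5 bins:
  bin 1: 22 + 9 = 31
  bin 2: 21 + 10 = 31
  bin 3: 19 + 9 + 3 = 31
  bin 4: 17 + 10 + 4 = 31
  bin 5: 16 + 7 + 7 = 30
Every load is within 31, so 5 bins suffice.

Yes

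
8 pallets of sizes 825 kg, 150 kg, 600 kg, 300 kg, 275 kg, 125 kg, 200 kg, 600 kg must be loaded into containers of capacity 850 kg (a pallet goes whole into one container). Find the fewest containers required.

4

Total = 825 + 600 + 600 + 300 + 275 + 200 + 150 + 125 = 3075 kg.
Lower bound: ⌈3075/850⌉ = 4 containers.
A packing using 4 containers:
  container 1: 825 = 825
  container 2: 600 + 200 = 800
  container 3: 600 + 150 = 750
  container 4: 300 + 275 + 125 = 700
This matches the lower bound, so 4 is optimal.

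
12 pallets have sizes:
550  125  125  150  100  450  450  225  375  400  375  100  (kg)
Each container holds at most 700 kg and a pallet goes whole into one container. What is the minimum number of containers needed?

Total = 550 + 450 + 450 + 400 + 375 + 375 + 225 + 150 + 125 + 125 + 100 + 100 = 3425 kg.
Lower bound: ⌈3425/700⌉ = 5 containers.
Also, 6 pallets each exceed 350 kg, and no two of those can share a container, so at least 6 containers are needed.
A packing using 6 containers:
  container 1: 550 + 150 = 700
  container 2: 450 + 225 = 675
  container 3: 450 + 125 + 125 = 700
  container 4: 400 + 100 + 100 = 600
  container 5: 375 = 375
  container 6: 375 = 375
This matches the lower bound, so 6 is optimal.

6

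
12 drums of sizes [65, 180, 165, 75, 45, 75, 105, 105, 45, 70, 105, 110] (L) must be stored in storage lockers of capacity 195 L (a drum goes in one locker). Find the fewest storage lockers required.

Total = 180 + 165 + 110 + 105 + 105 + 105 + 75 + 75 + 70 + 65 + 45 + 45 = 1145 L.
Lower bound: ⌈1145/195⌉ = 6 storage lockers.
A packing using 7 storage lockers:
  locker 1: 180 = 180
  locker 2: 165 = 165
  locker 3: 110 + 75 = 185
  locker 4: 105 + 75 = 180
  locker 5: 105 + 70 = 175
  locker 6: 105 + 65 = 170
  locker 7: 45 + 45 = 90
No arrangement into 6 storage lockers stays within capacity, so 7 is optimal.

7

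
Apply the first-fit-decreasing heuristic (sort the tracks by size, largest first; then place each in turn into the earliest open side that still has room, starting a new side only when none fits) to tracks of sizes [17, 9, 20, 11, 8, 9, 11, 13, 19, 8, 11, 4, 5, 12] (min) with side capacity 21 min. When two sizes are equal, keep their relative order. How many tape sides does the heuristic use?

8

Sorted descending: 20, 19, 17, 13, 12, 11, 11, 11, 9, 9, 8, 8, 5, 4.
  20 → side 1 (new)  [load 20/21]
  19 → side 2 (new)  [load 19/21]
  17 → side 3 (new)  [load 17/21]
  13 → side 4 (new)  [load 13/21]
  12 → side 5 (new)  [load 12/21]
  11 → side 6 (new)  [load 11/21]
  11 → side 7 (new)  [load 11/21]
  11 → side 8 (new)  [load 11/21]
  9 → side 5  [load 21/21]
  9 → side 6  [load 20/21]
  8 → side 4  [load 21/21]
  8 → side 7  [load 19/21]
  5 → side 8  [load 16/21]
  4 → side 3  [load 21/21]
8 tape sides opened.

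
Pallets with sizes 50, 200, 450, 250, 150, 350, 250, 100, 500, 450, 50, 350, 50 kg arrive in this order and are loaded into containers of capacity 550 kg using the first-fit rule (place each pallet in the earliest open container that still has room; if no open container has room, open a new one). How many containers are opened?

7

  50 → container 1 (new)  [load 50/550]
  200 → container 1  [load 250/550]
  450 → container 2 (new)  [load 450/550]
  250 → container 1  [load 500/550]
  150 → container 3 (new)  [load 150/550]
  350 → container 3  [load 500/550]
  250 → container 4 (new)  [load 250/550]
  100 → container 2  [load 550/550]
  500 → container 5 (new)  [load 500/550]
  450 → container 6 (new)  [load 450/550]
  50 → container 1  [load 550/550]
  350 → container 7 (new)  [load 350/550]
  50 → container 3  [load 550/550]
7 containers opened.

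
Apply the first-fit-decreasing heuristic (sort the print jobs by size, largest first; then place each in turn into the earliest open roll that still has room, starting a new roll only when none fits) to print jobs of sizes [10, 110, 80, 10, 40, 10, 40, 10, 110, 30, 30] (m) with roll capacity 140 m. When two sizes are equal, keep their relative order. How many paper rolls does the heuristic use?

Sorted descending: 110, 110, 80, 40, 40, 30, 30, 10, 10, 10, 10.
  110 → roll 1 (new)  [load 110/140]
  110 → roll 2 (new)  [load 110/140]
  80 → roll 3 (new)  [load 80/140]
  40 → roll 3  [load 120/140]
  40 → roll 4 (new)  [load 40/140]
  30 → roll 1  [load 140/140]
  30 → roll 2  [load 140/140]
  10 → roll 3  [load 130/140]
  10 → roll 3  [load 140/140]
  10 → roll 4  [load 50/140]
  10 → roll 4  [load 60/140]
4 paper rolls opened.

4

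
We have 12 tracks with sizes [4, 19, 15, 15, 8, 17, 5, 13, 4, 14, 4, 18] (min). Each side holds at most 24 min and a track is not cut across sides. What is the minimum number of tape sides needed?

7

Total = 19 + 18 + 17 + 15 + 15 + 14 + 13 + 8 + 5 + 4 + 4 + 4 = 136 min.
Lower bound: ⌈136/24⌉ = 6 tape sides.
Also, 7 tracks each exceed 12 min, and no two of those can share a side, so at least 7 tape sides are needed.
A packing using 7 tape sides:
  side 1: 19 + 5 = 24
  side 2: 18 + 4 = 22
  side 3: 17 + 4 = 21
  side 4: 15 + 8 = 23
  side 5: 15 + 4 = 19
  side 6: 14 = 14
  side 7: 13 = 13
This matches the lower bound, so 7 is optimal.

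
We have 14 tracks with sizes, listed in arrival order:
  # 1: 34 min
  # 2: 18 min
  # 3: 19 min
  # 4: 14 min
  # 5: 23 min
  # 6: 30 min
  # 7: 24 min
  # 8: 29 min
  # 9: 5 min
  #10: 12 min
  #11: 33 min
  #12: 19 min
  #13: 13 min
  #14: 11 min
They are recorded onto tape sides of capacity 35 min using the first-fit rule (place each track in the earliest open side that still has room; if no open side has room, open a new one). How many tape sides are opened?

9

  34 → side 1 (new)  [load 34/35]
  18 → side 2 (new)  [load 18/35]
  19 → side 3 (new)  [load 19/35]
  14 → side 2  [load 32/35]
  23 → side 4 (new)  [load 23/35]
  30 → side 5 (new)  [load 30/35]
  24 → side 6 (new)  [load 24/35]
  29 → side 7 (new)  [load 29/35]
  5 → side 3  [load 24/35]
  12 → side 4  [load 35/35]
  33 → side 8 (new)  [load 33/35]
  19 → side 9 (new)  [load 19/35]
  13 → side 9  [load 32/35]
  11 → side 3  [load 35/35]
9 tape sides opened.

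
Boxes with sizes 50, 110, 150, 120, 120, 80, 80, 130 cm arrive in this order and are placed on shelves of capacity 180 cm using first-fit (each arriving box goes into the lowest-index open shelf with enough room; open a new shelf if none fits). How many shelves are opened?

6

  50 → shelf 1 (new)  [load 50/180]
  110 → shelf 1  [load 160/180]
  150 → shelf 2 (new)  [load 150/180]
  120 → shelf 3 (new)  [load 120/180]
  120 → shelf 4 (new)  [load 120/180]
  80 → shelf 5 (new)  [load 80/180]
  80 → shelf 5  [load 160/180]
  130 → shelf 6 (new)  [load 130/180]
6 shelves opened.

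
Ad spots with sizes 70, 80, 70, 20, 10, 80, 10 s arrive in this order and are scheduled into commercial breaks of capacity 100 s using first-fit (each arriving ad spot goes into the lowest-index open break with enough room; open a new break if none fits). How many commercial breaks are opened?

  70 → break 1 (new)  [load 70/100]
  80 → break 2 (new)  [load 80/100]
  70 → break 3 (new)  [load 70/100]
  20 → break 1  [load 90/100]
  10 → break 1  [load 100/100]
  80 → break 4 (new)  [load 80/100]
  10 → break 2  [load 90/100]
4 commercial breaks opened.

4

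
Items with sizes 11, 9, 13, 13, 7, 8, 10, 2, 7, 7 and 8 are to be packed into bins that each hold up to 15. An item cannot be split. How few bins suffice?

Total = 13 + 13 + 11 + 10 + 9 + 8 + 8 + 7 + 7 + 7 + 2 = 95.
Lower bound: ⌈95/15⌉ = 7 bins.
A packing using 8 bins:
  bin 1: 13 + 2 = 15
  bin 2: 13 = 13
  bin 3: 11 = 11
  bin 4: 10 = 10
  bin 5: 9 = 9
  bin 6: 8 + 7 = 15
  bin 7: 8 + 7 = 15
  bin 8: 7 = 7
No arrangement into 7 bins stays within capacity, so 8 is optimal.

8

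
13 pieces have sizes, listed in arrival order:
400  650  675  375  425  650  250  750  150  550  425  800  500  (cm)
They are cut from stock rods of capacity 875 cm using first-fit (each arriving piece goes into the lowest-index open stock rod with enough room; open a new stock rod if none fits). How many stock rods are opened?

10

  400 → stock rod 1 (new)  [load 400/875]
  650 → stock rod 2 (new)  [load 650/875]
  675 → stock rod 3 (new)  [load 675/875]
  375 → stock rod 1  [load 775/875]
  425 → stock rod 4 (new)  [load 425/875]
  650 → stock rod 5 (new)  [load 650/875]
  250 → stock rod 4  [load 675/875]
  750 → stock rod 6 (new)  [load 750/875]
  150 → stock rod 2  [load 800/875]
  550 → stock rod 7 (new)  [load 550/875]
  425 → stock rod 8 (new)  [load 425/875]
  800 → stock rod 9 (new)  [load 800/875]
  500 → stock rod 10 (new)  [load 500/875]
10 stock rods opened.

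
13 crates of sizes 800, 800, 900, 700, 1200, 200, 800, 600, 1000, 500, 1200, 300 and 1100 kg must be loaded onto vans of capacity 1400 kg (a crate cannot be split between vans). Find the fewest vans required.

Total = 1200 + 1200 + 1100 + 1000 + 900 + 800 + 800 + 800 + 700 + 600 + 500 + 300 + 200 = 10100 kg.
Lower bound: ⌈10100/1400⌉ = 8 vans.
A packing using 9 vans:
  van 1: 1200 + 200 = 1400
  van 2: 1200 = 1200
  van 3: 1100 + 300 = 1400
  van 4: 1000 = 1000
  van 5: 900 + 500 = 1400
  van 6: 800 + 600 = 1400
  van 7: 800 = 800
  van 8: 800 = 800
  van 9: 700 = 700
No arrangement into 8 vans stays within capacity, so 9 is optimal.

9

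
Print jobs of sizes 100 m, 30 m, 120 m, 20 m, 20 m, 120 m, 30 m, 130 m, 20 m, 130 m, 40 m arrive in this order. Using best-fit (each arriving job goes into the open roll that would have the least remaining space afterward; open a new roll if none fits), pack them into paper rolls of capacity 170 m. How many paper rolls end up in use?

  100 → roll 1 (new)  [load 100/170]
  30 → roll 1  [load 130/170]
  120 → roll 2 (new)  [load 120/170]
  20 → roll 1  [load 150/170]
  20 → roll 1  [load 170/170]
  120 → roll 3 (new)  [load 120/170]
  30 → roll 2  [load 150/170]
  130 → roll 4 (new)  [load 130/170]
  20 → roll 2  [load 170/170]
  130 → roll 5 (new)  [load 130/170]
  40 → roll 4  [load 170/170]
5 paper rolls opened.

5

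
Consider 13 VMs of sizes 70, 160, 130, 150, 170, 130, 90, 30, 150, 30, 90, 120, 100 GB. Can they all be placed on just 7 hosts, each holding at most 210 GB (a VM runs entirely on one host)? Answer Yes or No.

Total = 1420 GB; ⌈1420/210⌉ = 7.
The bound of 7 does not rule out 7, but exhaustive search shows no assignment into 7 hosts of capacity 210 GB exists — the minimum is 8.

No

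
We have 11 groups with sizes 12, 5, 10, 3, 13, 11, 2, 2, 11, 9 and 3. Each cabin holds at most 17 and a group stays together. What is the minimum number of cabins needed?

6

Total = 13 + 12 + 11 + 11 + 10 + 9 + 5 + 3 + 3 + 2 + 2 = 81.
Lower bound: ⌈81/17⌉ = 5 cabins.
Also, 6 groups each exceed 17/2, and no two of those can share a cabin, so at least 6 cabins are needed.
A packing using 6 cabins:
  cabin 1: 13 + 3 = 16
  cabin 2: 12 + 5 = 17
  cabin 3: 11 + 3 + 2 = 16
  cabin 4: 11 + 2 = 13
  cabin 5: 10 = 10
  cabin 6: 9 = 9
This matches the lower bound, so 6 is optimal.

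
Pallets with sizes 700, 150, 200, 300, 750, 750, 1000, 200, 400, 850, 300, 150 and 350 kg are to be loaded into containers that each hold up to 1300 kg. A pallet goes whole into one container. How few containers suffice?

5

Total = 1000 + 850 + 750 + 750 + 700 + 400 + 350 + 300 + 300 + 200 + 200 + 150 + 150 = 6100 kg.
Lower bound: ⌈6100/1300⌉ = 5 containers.
A packing using 5 containers:
  container 1: 1000 + 300 = 1300
  container 2: 850 + 400 = 1250
  container 3: 750 + 350 + 200 = 1300
  container 4: 750 + 300 + 200 = 1250
  container 5: 700 + 150 + 150 = 1000
This matches the lower bound, so 5 is optimal.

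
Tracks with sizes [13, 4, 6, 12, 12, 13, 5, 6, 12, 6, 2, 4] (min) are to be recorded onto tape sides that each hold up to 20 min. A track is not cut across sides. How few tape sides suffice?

5

Total = 13 + 13 + 12 + 12 + 12 + 6 + 6 + 6 + 5 + 4 + 4 + 2 = 95 min.
Lower bound: ⌈95/20⌉ = 5 tape sides.
A packing using 5 tape sides:
  side 1: 13 + 6 = 19
  side 2: 13 + 6 = 19
  side 3: 12 + 6 + 2 = 20
  side 4: 12 + 5 = 17
  side 5: 12 + 4 + 4 = 20
This matches the lower bound, so 5 is optimal.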